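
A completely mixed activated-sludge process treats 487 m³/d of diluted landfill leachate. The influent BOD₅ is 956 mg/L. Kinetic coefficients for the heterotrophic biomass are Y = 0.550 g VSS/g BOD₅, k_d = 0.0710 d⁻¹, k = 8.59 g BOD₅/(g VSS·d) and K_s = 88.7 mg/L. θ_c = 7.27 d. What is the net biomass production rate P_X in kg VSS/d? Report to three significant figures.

P_X ≈ 168 kg VSS/d

Effluent substrate depends only on kinetics and SRT: S = K_s(1 + k_d θ_c) / [θ_c(Yk − k_d) − 1] = 88.7 × (1 + 0.0710 × 7.27) / [7.27 × (0.550 × 8.59 − 0.0710) − 1] = 134.5 / 32.83 = 4.096 mg/L.
Observed yield with endogenous decay: Y_obs = Y / (1 + k_d·θ_c) = 0.550 / (1 + 0.0710 × 7.27) = 0.550 / 1.516 = 0.3628 g VSS/g BOD₅.
Mass of BOD₅ removed per day: Q(S₀ − S) = 487 × 951.9 g/m³ = 463.6 kg/d.
So the net sludge growth is P_X = 0.3628 × 463.6 = 168.2 kg VSS/d.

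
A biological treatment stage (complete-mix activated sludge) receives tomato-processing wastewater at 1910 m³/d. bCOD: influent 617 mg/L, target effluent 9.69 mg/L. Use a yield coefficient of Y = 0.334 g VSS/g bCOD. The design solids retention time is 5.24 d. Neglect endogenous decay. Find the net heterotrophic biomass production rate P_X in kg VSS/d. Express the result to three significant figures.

P_X ≈ 387 kg VSS/d

With endogenous decay neglected, the observed yield equals the true yield: Y_obs = Y = 0.334 g VSS/g bCOD.
ΔS = 617 − 9.69 = 607.3 mg/L, so the substrate removal rate is 1910 × 607.3/1000 = 1160 kg bCOD/d.
Net biomass production P_X = Y_obs × Q·(S₀ − S) = 0.3340 × 1160 = 387.4 kg VSS/d.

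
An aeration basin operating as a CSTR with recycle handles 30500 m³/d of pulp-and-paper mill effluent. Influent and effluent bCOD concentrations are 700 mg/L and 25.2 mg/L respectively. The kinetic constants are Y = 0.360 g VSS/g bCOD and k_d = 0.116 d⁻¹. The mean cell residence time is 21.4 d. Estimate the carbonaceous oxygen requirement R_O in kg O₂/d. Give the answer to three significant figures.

R_O ≈ 17600 kg O₂/d

Y_obs = Y / (1 + k_d θ_c) = 0.360 / (1 + 0.116 × 21.4) = 0.360 / 3.482 = 0.1034.
Q·(S₀ − S) = 30500 × (700 − 25.2) × 10⁻³ = 20581 kg/d removed.
Net sludge production P_X = 0.1034 × 20581 = 2128 kg VSS/d.
R_O = Q·(S₀ − S) − 1.42·P_X = 20581 − 1.42 × 2128 = 17560 kg O₂/d.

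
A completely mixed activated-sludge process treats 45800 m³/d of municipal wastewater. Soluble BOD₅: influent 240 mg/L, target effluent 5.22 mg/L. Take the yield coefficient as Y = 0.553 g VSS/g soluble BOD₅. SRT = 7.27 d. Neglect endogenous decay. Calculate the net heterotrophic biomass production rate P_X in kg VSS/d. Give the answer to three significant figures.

P_X ≈ 5950 kg VSS/d

No decay correction is needed, so Y_obs = Y = 0.553.
Mass of soluble BOD₅ removed per day: Q(S₀ − S) = 45800 × 234.8 g/m³ = 10753 kg/d.
P_X = Y_obs · Q(S₀ − S) = 0.5530 × 10753 = 5946 kg VSS/d.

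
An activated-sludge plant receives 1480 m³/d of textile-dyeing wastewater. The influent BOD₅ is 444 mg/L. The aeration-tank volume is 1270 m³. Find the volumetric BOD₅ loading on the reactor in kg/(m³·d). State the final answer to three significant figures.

L_v ≈ 0.517 kg BOD₅/(m³·d)

L_v = Q S₀ / V = 1480 × 444 × 10⁻³ / 1270 = 0.5174 kg/(m³·d).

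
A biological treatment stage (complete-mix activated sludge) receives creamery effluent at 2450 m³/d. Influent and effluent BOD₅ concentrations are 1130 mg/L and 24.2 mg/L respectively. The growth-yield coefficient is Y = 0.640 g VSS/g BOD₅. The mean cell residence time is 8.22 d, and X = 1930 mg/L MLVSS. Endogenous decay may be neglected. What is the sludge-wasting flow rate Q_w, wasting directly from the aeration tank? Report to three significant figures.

Q_w ≈ 898 m³/d

With k_d = 0 the design equation reduces to V = Y Q (S₀−S) θ_c / X = 0.640 × 2450 × (1130 − 24.2) × 8.22 / 1930 = 7385 m³.
With mixed-liquor wasting, θ_c = V/Q_w, so Q_w = V/θ_c = 7385/8.22 = 898.4 m³/d.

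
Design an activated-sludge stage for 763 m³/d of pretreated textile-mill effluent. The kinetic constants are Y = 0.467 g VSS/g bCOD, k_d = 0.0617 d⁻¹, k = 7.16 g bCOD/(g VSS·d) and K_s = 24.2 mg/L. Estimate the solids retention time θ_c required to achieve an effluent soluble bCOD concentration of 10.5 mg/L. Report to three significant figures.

θ_c ≈ 1.05 d

From 1/θ_c = Y·k·S/(K_s + S) − k_d: Y·k·S/(K_s+S) = 0.467 × 7.16 × 10.5 / (24.2 + 10.5) = 1.012 d⁻¹.
Then 1/θ_c = μ − k_d = 1.012 − 0.0617 = 0.9501 d⁻¹, giving θ_c = 1.053 d.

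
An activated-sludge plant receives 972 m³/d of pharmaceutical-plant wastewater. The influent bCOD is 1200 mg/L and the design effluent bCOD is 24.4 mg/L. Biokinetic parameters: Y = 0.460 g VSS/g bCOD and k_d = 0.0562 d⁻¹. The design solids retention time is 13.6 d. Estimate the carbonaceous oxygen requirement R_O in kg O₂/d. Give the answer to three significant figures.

The observed yield is Y_obs = Y/(1 + k_d·θ_c) = 0.460 / (1 + 0.0562 × 13.6) = 0.460 / 1.764 = 0.2607 g VSS per g bCOD removed.
Mass of bCOD removed per day: Q(S₀ − S) = 972 × 1176 g/m³ = 1143 kg/d.
Biomass synthesised: P_X = Y_obs × 1143 = 297.9 kg VSS/d.
Carbonaceous O₂ demand = substrate oxidised − cell-mass equivalent = 1143 − 1.42 × 297.9 = 719.6 kg O₂/d.

R_O ≈ 720 kg O₂/d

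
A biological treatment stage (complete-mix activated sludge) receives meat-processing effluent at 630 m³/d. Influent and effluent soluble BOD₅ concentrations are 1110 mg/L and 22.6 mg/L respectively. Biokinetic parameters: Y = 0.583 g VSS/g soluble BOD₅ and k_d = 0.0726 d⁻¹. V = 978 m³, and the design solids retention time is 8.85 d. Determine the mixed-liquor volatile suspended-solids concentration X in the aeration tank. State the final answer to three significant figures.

From V·X·(1 + k_d·θ_c) = Y·Q·(S₀ − S)·θ_c: X = 0.583 × 630 × (1110 − 22.6) × 8.85 / [978 × (1 + 0.0726 × 8.85)] = 2200 mg/L.

X ≈ 2200 mg/L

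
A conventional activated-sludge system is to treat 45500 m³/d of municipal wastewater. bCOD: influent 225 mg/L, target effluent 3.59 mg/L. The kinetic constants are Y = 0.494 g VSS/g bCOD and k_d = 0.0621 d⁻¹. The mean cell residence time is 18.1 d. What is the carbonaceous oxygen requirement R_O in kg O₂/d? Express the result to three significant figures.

R_O ≈ 6750 kg O₂/d

Correct the yield for decay: Y_obs = Y/(1 + k_d θ_c) = 0.494 / (1 + 0.0621 × 18.1) = 0.494 / 2.124 = 0.2326.
Q·(S₀ − S) = 45500 × (225 − 3.59) × 10⁻³ = 10074 kg/d removed.
Net sludge production P_X = 0.2326 × 10074 = 2343 kg VSS/d.
Carbonaceous O₂ demand = substrate oxidised − cell-mass equivalent = 10074 − 1.42 × 2343 = 6747 kg O₂/d.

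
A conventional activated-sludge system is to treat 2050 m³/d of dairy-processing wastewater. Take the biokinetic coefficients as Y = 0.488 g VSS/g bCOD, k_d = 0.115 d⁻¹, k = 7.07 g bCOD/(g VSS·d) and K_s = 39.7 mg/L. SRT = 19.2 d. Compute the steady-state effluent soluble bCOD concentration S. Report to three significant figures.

S ≈ 2.02 mg/L

From the Monod/SRT balance for a CMAS, S = K_s·(1+k_d θ_c)/[θ_c·(Y k − k_d) − 1] = 39.7 × (1 + 0.115 × 19.2) / [19.2 × (0.488 × 7.07 − 0.115) − 1] = 127.4 / 63.04 = 2.020 mg/L.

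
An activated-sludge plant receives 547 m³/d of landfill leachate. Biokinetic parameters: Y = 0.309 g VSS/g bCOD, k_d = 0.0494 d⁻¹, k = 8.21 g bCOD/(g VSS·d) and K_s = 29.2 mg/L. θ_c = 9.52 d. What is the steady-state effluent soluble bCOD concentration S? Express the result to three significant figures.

S ≈ 1.89 mg/L

For a completely mixed reactor with recycle the Lawrence–McCarty relation gives S = K_s·(1 + k_d·θ_c) / [θ_c·(Y·k − k_d) − 1] = 29.2 × (1 + 0.0494 × 9.52) / [9.52 × (0.309 × 8.21 − 0.0494) − 1] = 42.93 / 22.68 = 1.893 mg/L.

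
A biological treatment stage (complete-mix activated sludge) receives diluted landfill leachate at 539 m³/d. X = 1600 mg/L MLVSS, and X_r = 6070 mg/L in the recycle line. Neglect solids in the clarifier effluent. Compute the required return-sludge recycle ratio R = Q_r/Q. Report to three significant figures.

Solids balance on the clarifier gives (1+R)X = R·X_r, so R = X/(X_r − X) = 1600 / (6070 − 1600) = 0.3579.

R ≈ 0.358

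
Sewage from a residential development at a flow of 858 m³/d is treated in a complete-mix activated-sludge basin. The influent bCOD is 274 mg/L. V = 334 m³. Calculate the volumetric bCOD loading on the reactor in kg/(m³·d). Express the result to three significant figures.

L_v = Q S₀ / V = 858 × 274 × 10⁻³ / 334.0 = 0.7039 kg/(m³·d).

L_v ≈ 0.704 kg bCOD/(m³·d)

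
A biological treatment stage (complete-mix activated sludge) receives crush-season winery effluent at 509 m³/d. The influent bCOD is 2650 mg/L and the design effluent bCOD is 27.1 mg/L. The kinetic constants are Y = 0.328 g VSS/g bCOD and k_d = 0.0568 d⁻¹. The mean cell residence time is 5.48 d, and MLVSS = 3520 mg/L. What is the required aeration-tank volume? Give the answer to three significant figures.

V ≈ 520 m³

From the SRT design equation V = Y Q (S₀−S) θ_c / [X (1 + k_d θ_c)] = 0.328 × 509 × (2650 − 27.1) × 5.48 / [3520 × (1 + 0.0568 × 5.48)] = 2.4×10^6 / 4616 = 519.9 m³.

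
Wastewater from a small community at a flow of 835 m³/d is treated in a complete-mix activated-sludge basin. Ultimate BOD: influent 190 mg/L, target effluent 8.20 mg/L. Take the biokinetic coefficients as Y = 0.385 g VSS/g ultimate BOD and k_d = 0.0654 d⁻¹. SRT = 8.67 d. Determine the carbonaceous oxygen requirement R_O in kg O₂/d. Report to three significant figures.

R_O ≈ 98.8 kg O₂/d

Correct the yield for decay: Y_obs = Y/(1 + k_d θ_c) = 0.385 / (1 + 0.0654 × 8.67) = 0.385 / 1.567 = 0.2457.
Q·(S₀ − S) = 835 × (190 − 8.20) × 10⁻³ = 151.8 kg/d removed.
Net sludge production P_X = 0.2457 × 151.8 = 37.30 kg VSS/d.
R_O = Q·ΔS − 1.42 P_X = 151.8 − 52.96 = 98.84 kg O₂/d.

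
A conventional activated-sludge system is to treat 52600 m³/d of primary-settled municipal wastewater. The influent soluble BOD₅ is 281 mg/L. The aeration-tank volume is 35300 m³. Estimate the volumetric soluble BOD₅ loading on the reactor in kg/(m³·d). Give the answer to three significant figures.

L_v = Q S₀ / V = 52600 × 281 × 10⁻³ / 35300 = 0.4187 kg/(m³·d).

L_v ≈ 0.419 kg soluble BOD₅/(m³·d)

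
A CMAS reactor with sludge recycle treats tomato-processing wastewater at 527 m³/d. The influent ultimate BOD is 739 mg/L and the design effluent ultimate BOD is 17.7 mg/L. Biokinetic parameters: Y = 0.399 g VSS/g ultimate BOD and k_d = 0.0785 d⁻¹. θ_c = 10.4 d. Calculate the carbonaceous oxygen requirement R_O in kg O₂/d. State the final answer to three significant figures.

The observed yield is Y_obs = Y/(1 + k_d·θ_c) = 0.399 / (1 + 0.0785 × 10.4) = 0.399 / 1.816 = 0.2197 g VSS per g ultimate BOD removed.
Substrate removed = Q·(S₀ − S) = 527 m³/d × (739 − 17.7) g/m³ = 3.8×10^5 g/d = 380.1 kg/d.
P_X = Y_obs·Q·(S₀ − S) = 0.2197 × 380.1 = 83.50 kg VSS/d.
R_O = Q·(S₀ − S) − 1.42·P_X = 380.1 − 1.42 × 83.50 = 261.6 kg O₂/d.

R_O ≈ 262 kg O₂/d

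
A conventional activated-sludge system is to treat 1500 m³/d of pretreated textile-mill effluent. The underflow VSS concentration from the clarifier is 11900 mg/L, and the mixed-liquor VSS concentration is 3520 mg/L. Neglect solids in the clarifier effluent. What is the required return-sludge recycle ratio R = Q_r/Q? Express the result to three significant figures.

R ≈ 0.420

Solids balance on the clarifier gives (1+R)X = R·X_r, so R = X/(X_r − X) = 3520 / (11900 − 3520) = 0.4200.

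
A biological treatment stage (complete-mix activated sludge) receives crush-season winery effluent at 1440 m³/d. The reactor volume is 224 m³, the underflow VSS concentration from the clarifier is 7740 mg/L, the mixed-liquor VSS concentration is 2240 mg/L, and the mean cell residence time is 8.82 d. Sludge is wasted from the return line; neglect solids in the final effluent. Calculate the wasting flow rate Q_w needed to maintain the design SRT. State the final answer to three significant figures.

Q_w ≈ 7.35 m³/d

θ_c = V·X/(Q_w·X_r) when wasting from the recycle, so Q_w = V·X/(θ_c·X_r) = 224.0 × 2240 / (8.82 × 7740) = 7.350 m³/d.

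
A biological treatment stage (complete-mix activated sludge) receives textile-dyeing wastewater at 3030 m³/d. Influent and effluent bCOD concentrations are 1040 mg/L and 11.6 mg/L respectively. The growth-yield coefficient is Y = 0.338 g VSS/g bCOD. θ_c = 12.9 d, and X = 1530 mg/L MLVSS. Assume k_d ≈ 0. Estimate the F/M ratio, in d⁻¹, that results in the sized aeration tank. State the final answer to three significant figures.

Biomass mass balance (decay neglected): V·X = Y·Q·(S₀ − S)·θ_c, so V = 0.338 × 3030 × (1040 − 11.6) × 12.9 / 1530 = 8880 m³.
F/M = Q·S₀ / (V·X) = 3030 × 1040 / (8880 × 1530) = 0.2319 g bCOD·(g VSS·d)⁻¹.

F/M ≈ 0.232 d⁻¹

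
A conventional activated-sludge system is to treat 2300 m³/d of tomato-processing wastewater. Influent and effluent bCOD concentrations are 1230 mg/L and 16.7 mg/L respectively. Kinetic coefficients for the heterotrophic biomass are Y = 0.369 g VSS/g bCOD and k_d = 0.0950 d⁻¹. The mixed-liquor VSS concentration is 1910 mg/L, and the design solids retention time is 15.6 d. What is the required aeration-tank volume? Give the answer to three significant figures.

V ≈ 3390 m³

Steady-state biomass mass balance: V·X·(1 + k_d·θ_c) = Y·Q·(S₀ − S)·θ_c, so V = 0.369 × 2300 × (1230 − 16.7) × 15.6 / [1910 × (1 + 0.0950 × 15.6)] = 1.61×10^7 / 4741 = 3389 m³.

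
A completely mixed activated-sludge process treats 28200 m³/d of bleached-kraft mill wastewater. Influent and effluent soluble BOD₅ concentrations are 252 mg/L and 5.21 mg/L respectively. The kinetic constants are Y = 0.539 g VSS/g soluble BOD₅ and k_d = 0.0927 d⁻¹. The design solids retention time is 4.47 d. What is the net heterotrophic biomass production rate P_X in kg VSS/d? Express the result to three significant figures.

P_X ≈ 2650 kg VSS/d

Y_obs = Y / (1 + k_d θ_c) = 0.539 / (1 + 0.0927 × 4.47) = 0.539 / 1.414 = 0.3811.
Q·(S₀ − S) = 28200 × (252 − 5.21) × 10⁻³ = 6959 kg/d removed.
P_X = Y_obs · Q(S₀ − S) = 0.3811 × 6959 = 2652 kg VSS/d.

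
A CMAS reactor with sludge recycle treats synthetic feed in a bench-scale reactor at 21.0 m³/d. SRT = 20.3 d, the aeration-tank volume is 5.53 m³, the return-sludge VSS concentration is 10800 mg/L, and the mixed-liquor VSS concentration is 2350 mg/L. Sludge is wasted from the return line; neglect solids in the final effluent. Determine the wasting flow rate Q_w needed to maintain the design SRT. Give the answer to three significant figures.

Wasting from the return line (neglecting effluent solids): Q_w = V·X / (θ_c·X_r) = 5.530 × 2350 / (20.3 × 10800) = 0.05928 m³/d.

Q_w ≈ 0.0593 m³/d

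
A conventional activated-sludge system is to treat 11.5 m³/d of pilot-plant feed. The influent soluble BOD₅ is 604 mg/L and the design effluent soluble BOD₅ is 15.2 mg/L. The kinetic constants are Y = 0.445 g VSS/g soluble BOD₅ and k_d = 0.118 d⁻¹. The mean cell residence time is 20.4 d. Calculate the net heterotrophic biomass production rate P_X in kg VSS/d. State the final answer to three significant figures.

P_X ≈ 0.884 kg VSS/d

The observed yield is Y_obs = Y/(1 + k_d·θ_c) = 0.445 / (1 + 0.118 × 20.4) = 0.445 / 3.407 = 0.1306 g VSS per g soluble BOD₅ removed.
Q·(S₀ − S) = 11.5 × (604 − 15.2) × 10⁻³ = 6.771 kg/d removed.
Biomass produced: P_X = Y_obs·Q·ΔS = 0.1306 × 6.771 ≈ 0.8844 kg VSS/d.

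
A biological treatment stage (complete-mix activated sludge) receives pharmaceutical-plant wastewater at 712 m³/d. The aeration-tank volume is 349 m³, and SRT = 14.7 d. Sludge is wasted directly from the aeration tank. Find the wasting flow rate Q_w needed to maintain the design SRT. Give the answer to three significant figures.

Q_w ≈ 23.7 m³/d

For wasting at MLVSS concentration, Q_w = V/θ_c = 349.0/14.7 = 23.74 m³/d.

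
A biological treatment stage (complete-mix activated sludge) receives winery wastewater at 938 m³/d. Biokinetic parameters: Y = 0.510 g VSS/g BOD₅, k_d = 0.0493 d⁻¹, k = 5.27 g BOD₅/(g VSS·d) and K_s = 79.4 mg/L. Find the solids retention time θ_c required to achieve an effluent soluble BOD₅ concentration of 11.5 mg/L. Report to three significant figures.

θ_c ≈ 3.44 d

Specific growth rate at S = 11.5 mg/L: μ = YkS/(K_s+S) = 0.510·5.27·11.5/(79.4+11.5) = 0.3400 d⁻¹.
θ_c = 1/(μ − k_d) = 1/(0.3400 − 0.0493) = 1/0.2907 = 3.440 d.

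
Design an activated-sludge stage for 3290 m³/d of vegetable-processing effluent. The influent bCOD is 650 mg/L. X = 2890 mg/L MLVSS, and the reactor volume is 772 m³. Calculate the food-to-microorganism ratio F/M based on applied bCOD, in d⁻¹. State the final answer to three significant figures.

F/M ≈ 0.959 d⁻¹

F/M = Q·S₀ / (V·X) = 3290 × 650 / (772.0 × 2890) = 0.9585 g bCOD·(g VSS·d)⁻¹.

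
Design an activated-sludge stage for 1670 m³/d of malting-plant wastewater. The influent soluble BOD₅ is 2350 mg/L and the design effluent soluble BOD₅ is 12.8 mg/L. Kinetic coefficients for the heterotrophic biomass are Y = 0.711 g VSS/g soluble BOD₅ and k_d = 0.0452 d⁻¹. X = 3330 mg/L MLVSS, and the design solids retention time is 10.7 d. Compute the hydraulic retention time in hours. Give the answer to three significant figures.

Rearranging the biomass balance for a CMAS with decay, V = Y·Q·ΔS·θ_c / [X·(1+k_d θ_c)] = 0.711 × 1670 × (2350 − 12.8) × 10.7 / [3330 × (1 + 0.0452 × 10.7)] = 2.97×10^7 / 4941 = 6010 m³.
HRT = V/Q = 6010 m³ / 1670 m³·d⁻¹ = 3.599 d × 24 = 86.37 h.

τ ≈ 86.4 h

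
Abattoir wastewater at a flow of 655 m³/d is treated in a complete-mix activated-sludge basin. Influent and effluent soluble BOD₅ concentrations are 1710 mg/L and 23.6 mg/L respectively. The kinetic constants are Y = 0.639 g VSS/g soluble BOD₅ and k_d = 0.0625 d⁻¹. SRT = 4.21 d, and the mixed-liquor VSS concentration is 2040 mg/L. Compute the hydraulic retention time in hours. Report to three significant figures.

From the SRT design equation V = Y Q (S₀−S) θ_c / [X (1 + k_d θ_c)] = 0.639 × 655 × (1710 − 23.6) × 4.21 / [2040 × (1 + 0.0625 × 4.21)] = 2.97×10^6 / 2577 = 1153 m³.
τ = V/Q = 1153/655 = 1.761 d, or 42.26 h.

τ ≈ 42.3 h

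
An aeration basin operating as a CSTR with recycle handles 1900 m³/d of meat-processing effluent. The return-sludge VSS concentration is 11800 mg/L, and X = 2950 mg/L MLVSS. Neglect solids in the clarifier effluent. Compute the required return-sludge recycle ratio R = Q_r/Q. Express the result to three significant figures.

R ≈ 0.333

R = Q_r/Q = X/(X_r − X) = 2950 / (11800 − 2950) = 0.3333.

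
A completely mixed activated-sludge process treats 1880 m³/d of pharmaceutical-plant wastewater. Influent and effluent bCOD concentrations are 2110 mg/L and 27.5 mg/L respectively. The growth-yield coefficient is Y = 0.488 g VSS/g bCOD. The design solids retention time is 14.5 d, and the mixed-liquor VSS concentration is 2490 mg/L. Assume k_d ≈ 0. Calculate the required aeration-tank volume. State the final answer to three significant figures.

Biomass mass balance (decay neglected): V·X = Y·Q·(S₀ − S)·θ_c, so V = 0.488 × 1880 × (2110 − 27.5) × 14.5 / 2490 = 11126 m³.

V ≈ 11100 m³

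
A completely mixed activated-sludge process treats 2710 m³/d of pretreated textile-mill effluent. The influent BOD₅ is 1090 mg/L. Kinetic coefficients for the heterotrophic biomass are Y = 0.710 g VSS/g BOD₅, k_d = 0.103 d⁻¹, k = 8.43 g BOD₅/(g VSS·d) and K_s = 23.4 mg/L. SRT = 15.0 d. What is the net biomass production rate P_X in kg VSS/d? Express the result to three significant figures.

Effluent substrate depends only on kinetics and SRT: S = K_s(1 + k_d θ_c) / [θ_c(Yk − k_d) − 1] = 23.4 × (1 + 0.103 × 15.0) / [15.0 × (0.710 × 8.43 − 0.103) − 1] = 59.55 / 87.23 = 0.6827 mg/L.
Observed yield with endogenous decay: Y_obs = Y / (1 + k_d·θ_c) = 0.710 / (1 + 0.103 × 15.0) = 0.710 / 2.545 = 0.2790 g VSS/g BOD₅.
ΔS = 1090 − 0.683 = 1089 mg/L, so the substrate removal rate is 2710 × 1089/1000 = 2952 kg BOD₅/d.
Net biomass production P_X = Y_obs × Q·(S₀ − S) = 0.2790 × 2952 = 823.6 kg VSS/d.

P_X ≈ 824 kg VSS/d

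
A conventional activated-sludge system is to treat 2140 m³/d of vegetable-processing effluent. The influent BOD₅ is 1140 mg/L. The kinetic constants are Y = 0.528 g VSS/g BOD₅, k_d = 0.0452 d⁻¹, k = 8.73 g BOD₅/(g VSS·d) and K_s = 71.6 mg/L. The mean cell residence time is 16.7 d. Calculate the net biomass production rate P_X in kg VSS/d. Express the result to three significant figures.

P_X ≈ 733 kg VSS/d

Effluent substrate depends only on kinetics and SRT: S = K_s(1 + k_d θ_c) / [θ_c(Yk − k_d) − 1] = 71.6 × (1 + 0.0452 × 16.7) / [16.7 × (0.528 × 8.73 − 0.0452) − 1] = 125.6 / 75.22 = 1.670 mg/L.
Correct the yield for decay: Y_obs = Y/(1 + k_d θ_c) = 0.528 / (1 + 0.0452 × 16.7) = 0.528 / 1.755 = 0.3009.
ΔS = 1140 − 1.67 = 1138 mg/L, so the substrate removal rate is 2140 × 1138/1000 = 2436 kg BOD₅/d.
P_X = Y_obs · Q(S₀ − S) = 0.3009 × 2436 = 733.0 kg VSS/d.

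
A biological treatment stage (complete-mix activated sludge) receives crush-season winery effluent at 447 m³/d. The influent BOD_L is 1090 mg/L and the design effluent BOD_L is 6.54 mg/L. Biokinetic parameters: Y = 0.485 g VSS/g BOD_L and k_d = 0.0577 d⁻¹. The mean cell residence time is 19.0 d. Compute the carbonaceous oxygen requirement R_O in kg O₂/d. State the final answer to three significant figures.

R_O ≈ 325 kg O₂/d

Observed yield with endogenous decay: Y_obs = Y / (1 + k_d·θ_c) = 0.485 / (1 + 0.0577 × 19.0) = 0.485 / 2.096 = 0.2314 g VSS/g BOD_L.
Q·(S₀ − S) = 447 × (1090 − 6.54) × 10⁻³ = 484.3 kg/d removed.
Biomass synthesised: P_X = Y_obs × 484.3 = 112.0 kg VSS/d.
R_O = Q·(S₀ − S) − 1.42·P_X = 484.3 − 1.42 × 112.0 = 325.2 kg O₂/d.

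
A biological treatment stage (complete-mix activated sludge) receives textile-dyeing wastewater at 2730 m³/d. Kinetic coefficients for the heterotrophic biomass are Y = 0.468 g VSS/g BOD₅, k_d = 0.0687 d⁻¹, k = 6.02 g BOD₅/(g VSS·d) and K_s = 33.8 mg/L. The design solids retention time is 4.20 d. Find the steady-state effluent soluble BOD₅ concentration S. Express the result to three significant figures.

S ≈ 4.13 mg/L

Effluent substrate depends only on kinetics and SRT: S = K_s(1 + k_d θ_c) / [θ_c(Yk − k_d) − 1] = 33.8 × (1 + 0.0687 × 4.20) / [4.20 × (0.468 × 6.02 − 0.0687) − 1] = 43.55 / 10.54 = 4.130 mg/L.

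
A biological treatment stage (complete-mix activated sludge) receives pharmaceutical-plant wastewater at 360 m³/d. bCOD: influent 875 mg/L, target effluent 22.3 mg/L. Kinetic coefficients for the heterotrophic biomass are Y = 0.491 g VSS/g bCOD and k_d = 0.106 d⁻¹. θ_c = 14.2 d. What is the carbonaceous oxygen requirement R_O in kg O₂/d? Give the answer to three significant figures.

Observed yield with endogenous decay: Y_obs = Y / (1 + k_d·θ_c) = 0.491 / (1 + 0.106 × 14.2) = 0.491 / 2.505 = 0.1960 g VSS/g bCOD.
ΔS = 875 − 22.3 = 852.7 mg/L, so the substrate removal rate is 360 × 852.7/1000 = 307.0 kg bCOD/d.
Net sludge production P_X = 0.1960 × 307.0 = 60.16 kg VSS/d.
Carbonaceous O₂ demand = substrate oxidised − cell-mass equivalent = 307.0 − 1.42 × 60.16 = 221.5 kg O₂/d.

R_O ≈ 222 kg O₂/d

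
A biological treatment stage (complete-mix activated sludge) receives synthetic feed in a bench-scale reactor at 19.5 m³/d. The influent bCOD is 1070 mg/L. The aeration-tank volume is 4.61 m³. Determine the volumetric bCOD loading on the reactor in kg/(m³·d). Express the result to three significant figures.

L_v ≈ 4.53 kg bCOD/(m³·d)

L_v = Q S₀ / V = 19.5 × 1070 × 10⁻³ / 4.610 = 4.526 kg/(m³·d).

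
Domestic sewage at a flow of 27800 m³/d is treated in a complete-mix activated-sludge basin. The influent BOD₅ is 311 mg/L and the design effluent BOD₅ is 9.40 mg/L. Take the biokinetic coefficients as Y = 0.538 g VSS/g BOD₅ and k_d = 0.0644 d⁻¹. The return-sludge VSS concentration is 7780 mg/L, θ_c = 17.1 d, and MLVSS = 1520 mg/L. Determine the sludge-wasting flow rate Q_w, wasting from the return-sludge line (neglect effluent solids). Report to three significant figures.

From the SRT design equation V = Y Q (S₀−S) θ_c / [X (1 + k_d θ_c)] = 0.538 × 27800 × (311 − 9.40) × 17.1 / [1520 × (1 + 0.0644 × 17.1)] = 7.71×10^7 / 3194 = 24151 m³.
Q_w = (V·X)/(θ_c X_r) = 24151 × 1520 / (17.1 × 7780) = 275.9 m³/d.

Q_w ≈ 276 m³/d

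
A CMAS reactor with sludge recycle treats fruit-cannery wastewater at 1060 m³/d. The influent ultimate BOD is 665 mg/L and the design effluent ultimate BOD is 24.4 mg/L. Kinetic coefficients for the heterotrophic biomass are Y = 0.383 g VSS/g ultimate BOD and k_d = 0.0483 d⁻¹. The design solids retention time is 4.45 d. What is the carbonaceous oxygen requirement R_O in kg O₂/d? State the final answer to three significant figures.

The observed yield is Y_obs = Y/(1 + k_d·θ_c) = 0.383 / (1 + 0.0483 × 4.45) = 0.383 / 1.215 = 0.3152 g VSS per g ultimate BOD removed.
Mass of ultimate BOD removed per day: Q(S₀ − S) = 1060 × 640.6 g/m³ = 679.0 kg/d.
Net sludge production P_X = 0.3152 × 679.0 = 214.1 kg VSS/d.
Carbonaceous O₂ demand = substrate oxidised − cell-mass equivalent = 679.0 − 1.42 × 214.1 = 375.1 kg O₂/d.

R_O ≈ 375 kg O₂/d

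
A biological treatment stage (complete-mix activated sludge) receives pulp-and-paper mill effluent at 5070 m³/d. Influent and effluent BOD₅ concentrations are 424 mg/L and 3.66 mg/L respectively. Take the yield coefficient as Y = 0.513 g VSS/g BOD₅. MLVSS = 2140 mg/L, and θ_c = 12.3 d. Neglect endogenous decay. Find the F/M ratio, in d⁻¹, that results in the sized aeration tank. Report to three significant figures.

V·X = Y·Q·ΔS·θ_c gives V = 0.513 × 5070 × (424 − 3.66) × 12.3 / 2140 = 6284 m³.
F/M = applied load / biomass = Q·S₀/(V·X) = 5070 × 424 / (6284 × 2140) = 0.1599 d⁻¹.

F/M ≈ 0.160 d⁻¹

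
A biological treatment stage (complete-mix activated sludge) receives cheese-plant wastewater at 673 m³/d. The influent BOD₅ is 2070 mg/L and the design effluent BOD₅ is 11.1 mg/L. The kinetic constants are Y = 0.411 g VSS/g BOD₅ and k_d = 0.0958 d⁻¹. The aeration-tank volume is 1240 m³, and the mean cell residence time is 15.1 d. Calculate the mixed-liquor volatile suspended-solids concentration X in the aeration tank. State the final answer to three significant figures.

X ≈ 2830 mg/L

From V·X·(1 + k_d·θ_c) = Y·Q·(S₀ − S)·θ_c: X = 0.411 × 673 × (2070 − 11.1) × 15.1 / [1240 × (1 + 0.0958 × 15.1)] = 2835 mg/L.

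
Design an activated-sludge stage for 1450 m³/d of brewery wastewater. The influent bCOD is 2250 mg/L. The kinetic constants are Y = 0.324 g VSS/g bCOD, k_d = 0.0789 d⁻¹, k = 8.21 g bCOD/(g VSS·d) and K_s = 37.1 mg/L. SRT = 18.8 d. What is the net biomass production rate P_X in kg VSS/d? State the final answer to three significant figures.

Effluent substrate depends only on kinetics and SRT: S = K_s(1 + k_d θ_c) / [θ_c(Yk − k_d) − 1] = 37.1 × (1 + 0.0789 × 18.8) / [18.8 × (0.324 × 8.21 − 0.0789) − 1] = 92.13 / 47.53 = 1.939 mg/L.
The observed yield is Y_obs = Y/(1 + k_d·θ_c) = 0.324 / (1 + 0.0789 × 18.8) = 0.324 / 2.483 = 0.1305 g VSS per g bCOD removed.
Substrate removed = Q·(S₀ − S) = 1450 m³/d × (2250 − 1.94) g/m³ = 3.26×10^6 g/d = 3260 kg/d.
P_X = Y_obs · Q(S₀ − S) = 0.1305 × 3260 = 425.3 kg VSS/d.

P_X ≈ 425 kg VSS/d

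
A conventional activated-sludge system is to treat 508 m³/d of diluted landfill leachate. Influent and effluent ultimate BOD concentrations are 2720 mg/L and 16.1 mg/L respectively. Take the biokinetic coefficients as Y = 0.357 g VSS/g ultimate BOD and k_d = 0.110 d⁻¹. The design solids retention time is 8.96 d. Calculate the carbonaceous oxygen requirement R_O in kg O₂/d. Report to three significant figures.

R_O ≈ 1020 kg O₂/d

Correct the yield for decay: Y_obs = Y/(1 + k_d θ_c) = 0.357 / (1 + 0.110 × 8.96) = 0.357 / 1.986 = 0.1798.
Substrate removed = Q·(S₀ − S) = 508 m³/d × (2720 − 16.1) g/m³ = 1.37×10^6 g/d = 1374 kg/d.
Net sludge production P_X = 0.1798 × 1374 = 247.0 kg VSS/d.
R_O = Q·(S₀ − S) − 1.42·P_X = 1374 − 1.42 × 247.0 = 1023 kg O₂/d.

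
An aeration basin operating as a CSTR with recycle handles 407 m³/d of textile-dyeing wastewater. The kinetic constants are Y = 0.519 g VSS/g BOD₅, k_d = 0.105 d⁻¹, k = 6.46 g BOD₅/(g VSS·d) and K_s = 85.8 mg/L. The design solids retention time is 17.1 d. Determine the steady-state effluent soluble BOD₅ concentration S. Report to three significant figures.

S ≈ 4.40 mg/L

Effluent substrate depends only on kinetics and SRT: S = K_s(1 + k_d θ_c) / [θ_c(Yk − k_d) − 1] = 85.8 × (1 + 0.105 × 17.1) / [17.1 × (0.519 × 6.46 − 0.105) − 1] = 239.9 / 54.54 = 4.398 mg/L.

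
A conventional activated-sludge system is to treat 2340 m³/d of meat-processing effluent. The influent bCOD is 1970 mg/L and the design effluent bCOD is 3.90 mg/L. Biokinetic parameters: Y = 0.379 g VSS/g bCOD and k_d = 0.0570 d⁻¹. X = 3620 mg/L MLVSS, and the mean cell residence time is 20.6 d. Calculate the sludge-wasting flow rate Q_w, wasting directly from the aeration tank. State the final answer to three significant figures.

Q_w ≈ 222 m³/d

Steady-state biomass mass balance: V·X·(1 + k_d·θ_c) = Y·Q·(S₀ − S)·θ_c, so V = 0.379 × 2340 × (1970 − 3.90) × 20.6 / [3620 × (1 + 0.0570 × 20.6)] = 3.59×10^7 / 7871 = 4564 m³.
With mixed-liquor wasting, θ_c = V/Q_w, so Q_w = V/θ_c = 4564/20.6 = 221.5 m³/d.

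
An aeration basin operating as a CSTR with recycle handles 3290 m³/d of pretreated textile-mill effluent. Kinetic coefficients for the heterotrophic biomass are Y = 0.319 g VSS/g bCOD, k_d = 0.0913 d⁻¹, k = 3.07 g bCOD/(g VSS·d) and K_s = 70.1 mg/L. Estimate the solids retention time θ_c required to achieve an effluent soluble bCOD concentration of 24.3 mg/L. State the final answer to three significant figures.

θ_c ≈ 6.22 d

Specific growth rate at S = 24.3 mg/L: μ = YkS/(K_s+S) = 0.319·3.07·24.3/(70.1+24.3) = 0.2521 d⁻¹.
1/θ_c = 0.2521 − 0.0913 = 0.1608 d⁻¹, so θ_c = 6.219 d.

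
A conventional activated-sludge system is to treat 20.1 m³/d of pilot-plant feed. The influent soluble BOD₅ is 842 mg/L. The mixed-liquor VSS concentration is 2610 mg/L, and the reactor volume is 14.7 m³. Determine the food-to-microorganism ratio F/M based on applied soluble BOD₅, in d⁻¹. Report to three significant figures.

Food-to-microorganism ratio F/M = Q S₀ / (V X) = 20.1 × 842 / (14.70 × 2610) = 0.4411 d⁻¹.

F/M ≈ 0.441 d⁻¹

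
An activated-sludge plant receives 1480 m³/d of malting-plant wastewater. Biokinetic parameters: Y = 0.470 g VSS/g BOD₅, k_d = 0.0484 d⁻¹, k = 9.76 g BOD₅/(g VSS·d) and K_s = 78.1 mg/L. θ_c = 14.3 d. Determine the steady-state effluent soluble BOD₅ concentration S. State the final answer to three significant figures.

S ≈ 2.07 mg/L

For a completely mixed reactor with recycle the Lawrence–McCarty relation gives S = K_s·(1 + k_d·θ_c) / [θ_c·(Y·k − k_d) − 1] = 78.1 × (1 + 0.0484 × 14.3) / [14.3 × (0.470 × 9.76 − 0.0484) − 1] = 132.2 / 63.90 = 2.068 mg/L.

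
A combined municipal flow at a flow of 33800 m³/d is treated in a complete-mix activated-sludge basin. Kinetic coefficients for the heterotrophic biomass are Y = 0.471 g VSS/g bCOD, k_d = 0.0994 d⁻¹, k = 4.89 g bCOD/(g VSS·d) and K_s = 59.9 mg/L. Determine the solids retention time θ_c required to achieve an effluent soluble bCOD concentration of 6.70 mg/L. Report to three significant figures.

At the target effluent, Y k S/(K_s+S) = 0.471×4.89×6.70/66.60 = 0.2317 d⁻¹.
θ_c = 1/(μ − k_d) = 1/(0.2317 − 0.0994) = 1/0.1323 = 7.558 d.

θ_c ≈ 7.56 d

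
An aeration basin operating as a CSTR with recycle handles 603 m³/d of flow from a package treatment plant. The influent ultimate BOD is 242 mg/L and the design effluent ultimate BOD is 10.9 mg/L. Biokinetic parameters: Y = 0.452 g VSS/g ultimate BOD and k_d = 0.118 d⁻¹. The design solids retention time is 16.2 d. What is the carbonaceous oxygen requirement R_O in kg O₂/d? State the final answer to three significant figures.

Y_obs = Y / (1 + k_d θ_c) = 0.452 / (1 + 0.118 × 16.2) = 0.452 / 2.912 = 0.1552.
ΔS = 242 − 10.9 = 231.1 mg/L, so the substrate removal rate is 603 × 231.1/1000 = 139.4 kg ultimate BOD/d.
Net sludge production P_X = 0.1552 × 139.4 = 21.63 kg VSS/d.
R_O = Q·ΔS − 1.42 P_X = 139.4 − 30.72 = 108.6 kg O₂/d.

R_O ≈ 109 kg O₂/d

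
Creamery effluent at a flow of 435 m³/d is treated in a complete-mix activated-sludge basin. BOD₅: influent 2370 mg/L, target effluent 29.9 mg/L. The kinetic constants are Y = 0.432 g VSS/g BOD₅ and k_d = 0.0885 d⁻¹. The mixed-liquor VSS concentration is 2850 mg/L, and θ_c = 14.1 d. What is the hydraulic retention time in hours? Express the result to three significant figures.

Steady-state biomass mass balance: V·X·(1 + k_d·θ_c) = Y·Q·(S₀ − S)·θ_c, so V = 0.432 × 435 × (2370 − 29.9) × 14.1 / [2850 × (1 + 0.0885 × 14.1)] = 6.2×10^6 / 6406 = 967.9 m³.
Hydraulic retention time τ = V/Q = 967.9 / 435 = 2.225 d = 53.40 h.

τ ≈ 53.4 h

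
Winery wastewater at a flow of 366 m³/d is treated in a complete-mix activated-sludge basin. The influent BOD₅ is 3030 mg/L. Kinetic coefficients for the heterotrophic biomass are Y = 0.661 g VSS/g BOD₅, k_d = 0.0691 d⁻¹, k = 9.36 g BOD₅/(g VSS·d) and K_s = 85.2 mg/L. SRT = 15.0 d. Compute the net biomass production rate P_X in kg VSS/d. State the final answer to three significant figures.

Effluent substrate depends only on kinetics and SRT: S = K_s(1 + k_d θ_c) / [θ_c(Yk − k_d) − 1] = 85.2 × (1 + 0.0691 × 15.0) / [15.0 × (0.661 × 9.36 − 0.0691) − 1] = 173.5 / 90.77 = 1.912 mg/L.
The observed yield is Y_obs = Y/(1 + k_d·θ_c) = 0.661 / (1 + 0.0691 × 15.0) = 0.661 / 2.037 = 0.3246 g VSS per g BOD₅ removed.
Q·(S₀ − S) = 366 × (3030 − 1.91) × 10⁻³ = 1108 kg/d removed.
P_X = Y_obs · Q(S₀ − S) = 0.3246 × 1108 = 359.7 kg VSS/d.

P_X ≈ 360 kg VSS/d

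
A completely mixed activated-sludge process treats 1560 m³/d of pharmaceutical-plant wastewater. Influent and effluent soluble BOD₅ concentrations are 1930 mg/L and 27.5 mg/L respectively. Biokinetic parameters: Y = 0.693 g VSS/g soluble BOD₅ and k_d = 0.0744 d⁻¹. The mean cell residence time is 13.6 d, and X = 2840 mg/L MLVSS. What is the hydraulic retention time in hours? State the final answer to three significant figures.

From the SRT design equation V = Y Q (S₀−S) θ_c / [X (1 + k_d θ_c)] = 0.693 × 1560 × (1930 − 27.5) × 13.6 / [2840 × (1 + 0.0744 × 13.6)] = 2.8×10^7 / 5714 = 4896 m³.
τ = V/Q = 4896/1560 = 3.138 d, or 75.32 h.

τ ≈ 75.3 h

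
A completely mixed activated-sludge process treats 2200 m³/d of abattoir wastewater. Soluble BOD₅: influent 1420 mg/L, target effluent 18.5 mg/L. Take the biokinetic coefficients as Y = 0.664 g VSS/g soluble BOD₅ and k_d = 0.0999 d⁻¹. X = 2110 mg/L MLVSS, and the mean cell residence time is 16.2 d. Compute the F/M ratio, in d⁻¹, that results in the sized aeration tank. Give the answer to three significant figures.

From the SRT design equation V = Y Q (S₀−S) θ_c / [X (1 + k_d θ_c)] = 0.664 × 2200 × (1420 − 18.5) × 16.2 / [2110 × (1 + 0.0999 × 16.2)] = 3.32×10^7 / 5525 = 6003 m³.
Food-to-microorganism ratio F/M = Q S₀ / (V X) = 2200 × 1420 / (6003 × 2110) = 0.2466 d⁻¹.

F/M ≈ 0.247 d⁻¹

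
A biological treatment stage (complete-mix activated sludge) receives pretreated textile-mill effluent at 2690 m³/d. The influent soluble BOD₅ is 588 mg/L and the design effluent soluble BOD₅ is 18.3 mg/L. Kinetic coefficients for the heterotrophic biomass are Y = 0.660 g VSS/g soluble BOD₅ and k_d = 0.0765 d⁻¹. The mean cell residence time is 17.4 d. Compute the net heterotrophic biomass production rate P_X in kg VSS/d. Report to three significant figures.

Correct the yield for decay: Y_obs = Y/(1 + k_d θ_c) = 0.660 / (1 + 0.0765 × 17.4) = 0.660 / 2.331 = 0.2831.
Mass of soluble BOD₅ removed per day: Q(S₀ − S) = 2690 × 569.7 g/m³ = 1532 kg/d.
Net biomass production P_X = Y_obs × Q·(S₀ − S) = 0.2831 × 1532 = 433.9 kg VSS/d.

P_X ≈ 434 kg VSS/d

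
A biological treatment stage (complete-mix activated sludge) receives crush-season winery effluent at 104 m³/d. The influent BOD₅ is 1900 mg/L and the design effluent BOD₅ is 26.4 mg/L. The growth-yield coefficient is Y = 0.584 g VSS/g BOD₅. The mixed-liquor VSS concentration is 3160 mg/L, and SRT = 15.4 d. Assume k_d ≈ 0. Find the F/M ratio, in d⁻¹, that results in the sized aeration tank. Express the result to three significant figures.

V·X = Y·Q·ΔS·θ_c gives V = 0.584 × 104 × (1900 − 26.4) × 15.4 / 3160 = 554.6 m³.
F/M = applied load / biomass = Q·S₀/(V·X) = 104 × 1900 / (554.6 × 3160) = 0.1128 d⁻¹.

F/M ≈ 0.113 d⁻¹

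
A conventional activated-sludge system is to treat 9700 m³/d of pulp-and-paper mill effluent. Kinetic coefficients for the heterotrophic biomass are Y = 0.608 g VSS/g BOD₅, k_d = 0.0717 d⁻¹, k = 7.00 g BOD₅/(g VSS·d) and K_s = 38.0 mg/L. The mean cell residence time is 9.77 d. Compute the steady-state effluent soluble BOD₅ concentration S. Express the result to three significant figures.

For a completely mixed reactor with recycle the Lawrence–McCarty relation gives S = K_s·(1 + k_d·θ_c) / [θ_c·(Y·k − k_d) − 1] = 38.0 × (1 + 0.0717 × 9.77) / [9.77 × (0.608 × 7.00 − 0.0717) − 1] = 64.62 / 39.88 = 1.620 mg/L.

S ≈ 1.62 mg/L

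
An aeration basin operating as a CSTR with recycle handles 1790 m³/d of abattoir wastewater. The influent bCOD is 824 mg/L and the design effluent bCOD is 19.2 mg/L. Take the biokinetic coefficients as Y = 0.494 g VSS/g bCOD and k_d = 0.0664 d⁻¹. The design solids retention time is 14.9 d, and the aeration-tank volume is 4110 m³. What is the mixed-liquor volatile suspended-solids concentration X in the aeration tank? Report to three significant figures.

Solving the biomass balance for X: X = Y Q (S₀−S) θ_c / [V (1+k_d θ_c)] = 0.494 × 1790 × (824 − 19.2) × 14.9 / [4110 × (1 + 0.0664 × 14.9)] = 1297 mg/L.

X ≈ 1300 mg/L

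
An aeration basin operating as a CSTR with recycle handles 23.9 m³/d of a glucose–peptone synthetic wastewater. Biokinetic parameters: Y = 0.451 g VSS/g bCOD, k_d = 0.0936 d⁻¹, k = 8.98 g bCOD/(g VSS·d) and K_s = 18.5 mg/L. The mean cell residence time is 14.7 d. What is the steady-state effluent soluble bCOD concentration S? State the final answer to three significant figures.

Effluent substrate depends only on kinetics and SRT: S = K_s(1 + k_d θ_c) / [θ_c(Yk − k_d) − 1] = 18.5 × (1 + 0.0936 × 14.7) / [14.7 × (0.451 × 8.98 − 0.0936) − 1] = 43.95 / 57.16 = 0.7690 mg/L.

S ≈ 0.769 mg/L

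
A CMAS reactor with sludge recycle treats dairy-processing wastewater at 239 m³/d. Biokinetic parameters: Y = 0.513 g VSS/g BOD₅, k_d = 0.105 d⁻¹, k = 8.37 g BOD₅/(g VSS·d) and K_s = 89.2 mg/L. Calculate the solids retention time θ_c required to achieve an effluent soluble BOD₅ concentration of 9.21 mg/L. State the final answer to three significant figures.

θ_c ≈ 3.37 d

Specific growth rate at S = 9.21 mg/L: μ = YkS/(K_s+S) = 0.513·8.37·9.21/(89.2+9.21) = 0.4018 d⁻¹.
θ_c = 1/(μ − k_d) = 1/(0.4018 − 0.105) = 1/0.2968 = 3.369 d.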